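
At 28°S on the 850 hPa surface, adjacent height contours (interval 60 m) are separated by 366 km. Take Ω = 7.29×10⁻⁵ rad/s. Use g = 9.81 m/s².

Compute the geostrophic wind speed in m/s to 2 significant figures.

23 m/s

Coriolis parameter at 28°S:
f = 2Ω sin φ = 2 × 7.29×10⁻⁵ × sin 28° = 6.84×10⁻⁵ s⁻¹
Height gradient: |∂Z/∂n| = 60 m / 366000 m = 1.64×10⁻⁴
On a pressure surface, geostrophic balance gives V_g = (g/f)|∂Z/∂n|:
V_g = 9.81 × 1.64×10⁻⁴ / 6.84×10⁻⁵ = 23.5 m/s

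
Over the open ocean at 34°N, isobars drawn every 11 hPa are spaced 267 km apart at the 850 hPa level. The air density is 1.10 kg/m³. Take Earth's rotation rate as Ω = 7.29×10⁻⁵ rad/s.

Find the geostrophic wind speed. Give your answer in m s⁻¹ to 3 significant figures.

Coriolis parameter at 34°N:
f = 2Ω sin φ = 2 × 7.29×10⁻⁵ × sin 34° = 8.15×10⁻⁵ s⁻¹
Pressure gradient: |∂P/∂n| = 1100 Pa / 267000 m = 4.12×10⁻³ Pa/m
Geostrophic balance (pressure-gradient force = Coriolis force):
V_g = (1/(fρ)) |∂P/∂n| = 4.12×10⁻³ / (8.15×10⁻⁵ × 1.10) = 45.9 m/s

45.9 m s⁻¹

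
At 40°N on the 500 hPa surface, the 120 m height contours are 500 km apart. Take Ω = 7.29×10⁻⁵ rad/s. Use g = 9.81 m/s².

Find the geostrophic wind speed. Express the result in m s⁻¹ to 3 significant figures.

Coriolis parameter at 40°N:
f = 2Ω sin φ = 2 × 7.29×10⁻⁵ × sin 40° = 9.37×10⁻⁵ s⁻¹
Height gradient: |∂Z/∂n| = 120 m / 500000 m = 2.40×10⁻⁴
On a pressure surface, geostrophic balance gives V_g = (g/f)|∂Z/∂n|:
V_g = 9.81 × 2.40×10⁻⁴ / 9.37×10⁻⁵ = 25.1 m/s

25.1 m s⁻¹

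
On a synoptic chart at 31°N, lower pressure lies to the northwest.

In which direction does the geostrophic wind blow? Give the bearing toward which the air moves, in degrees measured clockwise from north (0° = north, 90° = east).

The pressure-gradient force points toward the northwest (bearing 315°).
Geostrophic balance: in the Northern Hemisphere the Coriolis force deflects motion to the right, so the geostrophic wind blows 90° to the right of the pressure-gradient force (low pressure on the left).
Rotating 315° by 90° clockwise gives 045° — the wind blows toward the northeast.

045°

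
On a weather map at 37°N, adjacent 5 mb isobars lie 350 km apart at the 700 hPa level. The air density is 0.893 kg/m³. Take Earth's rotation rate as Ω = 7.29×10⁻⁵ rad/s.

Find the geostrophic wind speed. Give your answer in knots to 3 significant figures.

35.4 knots

Coriolis parameter at 37°N:
f = 2Ω sin φ = 2 × 7.29×10⁻⁵ × sin 37° = 8.77×10⁻⁵ s⁻¹
Pressure gradient: |∂P/∂n| = 500 Pa / 350000 m = 1.43×10⁻³ Pa/m
Geostrophic balance (pressure-gradient force = Coriolis force):
V_g = (1/(fρ)) |∂P/∂n| = 1.43×10⁻³ / (8.77×10⁻⁵ × 0.893) = 18.2 m/s
Converting: 18.2 m/s × 1.944 = 35.4 knots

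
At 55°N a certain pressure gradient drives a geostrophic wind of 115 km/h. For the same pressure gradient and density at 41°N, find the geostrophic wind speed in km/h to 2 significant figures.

140 km/h

With the same pressure gradient and density, V_g ∝ 1/f ∝ 1/sin φ.
V₂ = V₁ · sin φ₁ / sin φ₂ = 115 × sin 55° / sin 41°
V₂ = 115 × 0.8192/0.6561 = 140 km/h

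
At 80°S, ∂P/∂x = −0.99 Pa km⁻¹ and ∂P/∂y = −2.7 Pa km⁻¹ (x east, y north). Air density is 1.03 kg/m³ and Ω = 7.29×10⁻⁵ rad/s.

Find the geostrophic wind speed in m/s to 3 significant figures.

19.4 m/s

Coriolis parameter at 80°S:
f = 2Ω sin φ = 2 × 7.29×10⁻⁵ × sin 80° = 1.44×10⁻⁴ s⁻¹
In the Southern Hemisphere f is negative: f = −1.44×10⁻⁴ s⁻¹.
Component geostrophic relations (x east, y north):
u_g = −(1/(fρ)) ∂P/∂y,  v_g = (1/(fρ)) ∂P/∂x
u_g = −(−2.7×10⁻³)/(−1.44×10⁻⁴ × 1.03) = −18.3 m/s;  v_g = (−0.99×10⁻³)/(−1.44×10⁻⁴ × 1.03) = 6.69 m/s
|V_g| = √(u_g² + v_g²) = 19.4 m/s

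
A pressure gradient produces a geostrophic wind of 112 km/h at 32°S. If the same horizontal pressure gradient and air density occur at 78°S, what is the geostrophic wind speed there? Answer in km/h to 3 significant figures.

60.7 km/h

With the same pressure gradient and density, V_g ∝ 1/f ∝ 1/sin φ.
V₂ = V₁ · sin φ₁ / sin φ₂ = 112 × sin 32° / sin 78°
V₂ = 112 × 0.5299/0.9781 = 60.7 km/h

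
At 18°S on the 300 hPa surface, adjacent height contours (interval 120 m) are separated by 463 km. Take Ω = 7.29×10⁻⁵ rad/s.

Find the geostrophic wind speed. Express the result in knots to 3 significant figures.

Coriolis parameter at 18°S:
f = 2Ω sin φ = 2 × 7.29×10⁻⁵ × sin 18° = 4.51×10⁻⁵ s⁻¹
Height gradient: |∂Z/∂n| = 120 m / 463000 m = 2.59×10⁻⁴
On a pressure surface, geostrophic balance gives V_g = (g/f)|∂Z/∂n|:
V_g = 9.81 × 2.59×10⁻⁴ / 4.51×10⁻⁵ = 56.4 m/s
Converting: 56.4 m/s × 1.944 = 110 knots

110 knots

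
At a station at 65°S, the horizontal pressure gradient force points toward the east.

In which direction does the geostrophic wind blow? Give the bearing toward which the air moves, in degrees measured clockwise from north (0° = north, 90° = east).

The pressure-gradient force points toward the east (bearing 090°).
Geostrophic balance: in the Southern Hemisphere the Coriolis force deflects motion to the left, so the geostrophic wind blows 90° to the left of the pressure-gradient force (low pressure on the right).
Rotating 090° by 90° counterclockwise gives 000° — the wind blows toward the north.

000°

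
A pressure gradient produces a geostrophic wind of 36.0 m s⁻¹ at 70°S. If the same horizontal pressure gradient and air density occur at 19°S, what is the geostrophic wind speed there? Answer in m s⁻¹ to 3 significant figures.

104 m s⁻¹

With the same pressure gradient and density, V_g ∝ 1/f ∝ 1/sin φ.
V₂ = V₁ · sin φ₁ / sin φ₂ = 36.0 × sin 70° / sin 19°
V₂ = 36.0 × 0.9397/0.3256 = 104 m s⁻¹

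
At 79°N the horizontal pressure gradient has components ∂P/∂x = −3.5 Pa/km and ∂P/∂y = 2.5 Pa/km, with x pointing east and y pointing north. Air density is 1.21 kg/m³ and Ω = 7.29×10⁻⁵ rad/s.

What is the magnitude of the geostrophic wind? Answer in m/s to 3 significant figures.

24.8 m/s

Coriolis parameter at 79°N:
f = 2Ω sin φ = 2 × 7.29×10⁻⁵ × sin 79° = 1.43×10⁻⁴ s⁻¹
Component geostrophic relations (x east, y north):
u_g = −(1/(fρ)) ∂P/∂y,  v_g = (1/(fρ)) ∂P/∂x
u_g = −(2.5×10⁻³)/(1.43×10⁻⁴ × 1.21) = −14.4 m/s;  v_g = (−3.5×10⁻³)/(1.43×10⁻⁴ × 1.21) = −20.2 m/s
|V_g| = √(u_g² + v_g²) = 24.8 m/s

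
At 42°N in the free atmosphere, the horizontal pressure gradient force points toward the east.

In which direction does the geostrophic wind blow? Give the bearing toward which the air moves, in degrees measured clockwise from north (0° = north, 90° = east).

The pressure-gradient force points toward the east (bearing 090°).
Geostrophic balance: in the Northern Hemisphere the Coriolis force deflects motion to the right, so the geostrophic wind blows 90° to the right of the pressure-gradient force (low pressure on the left).
Rotating 090° by 90° clockwise gives 180° — the wind blows toward the south.

180°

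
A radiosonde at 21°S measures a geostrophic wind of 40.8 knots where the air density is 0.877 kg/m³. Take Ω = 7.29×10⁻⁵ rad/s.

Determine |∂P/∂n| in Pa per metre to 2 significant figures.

9.6×10⁻⁴ Pa/m

Coriolis parameter at 21°S:
f = 2Ω sin φ = 2 × 7.29×10⁻⁵ × sin 21° = 5.23×10⁻⁵ s⁻¹
Wind speed in SI: 40.8 knots = 21.0 m/s
Geostrophic balance rearranged: |∂P/∂n| = f ρ V_g
|∂P/∂n| = 5.23×10⁻⁵ × 0.877 × 21.0 = 9.62×10⁻⁴ Pa/m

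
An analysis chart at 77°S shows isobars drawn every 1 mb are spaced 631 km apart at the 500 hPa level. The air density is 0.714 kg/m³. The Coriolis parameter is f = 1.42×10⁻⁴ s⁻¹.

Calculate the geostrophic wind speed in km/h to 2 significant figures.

5.6 km/h

Pressure gradient: |∂P/∂n| = 100 Pa / 631000 m = 1.58×10⁻⁴ Pa/m
Geostrophic balance (pressure-gradient force = Coriolis force):
V_g = (1/(fρ)) |∂P/∂n| = 1.58×10⁻⁴ / (1.42×10⁻⁴ × 0.714) = 1.56 m/s
Converting: 1.56 m/s × 3.6 = 5.6 km/h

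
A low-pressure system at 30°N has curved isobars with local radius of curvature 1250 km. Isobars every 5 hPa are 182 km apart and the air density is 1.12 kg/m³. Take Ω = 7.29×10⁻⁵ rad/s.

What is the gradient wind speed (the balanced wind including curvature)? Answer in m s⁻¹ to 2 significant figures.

Coriolis parameter at 30°N:
f = 2Ω sin φ = 2 × 7.29×10⁻⁵ × sin 30° = 7.29×10⁻⁵ s⁻¹
Pressure gradient: |∂P/∂n| = 500 Pa / 182000 m = 2.75×10⁻³ Pa/m
Geostrophic speed: V_g = |∂P/∂n|/(fρ) = 2.75×10⁻³/(7.29×10⁻⁵ × 1.12) = 33.6 m/s
Around a low, centrifugal force acts outward with Coriolis, so pressure-gradient force balances both:
(1/ρ)|∂P/∂n| = fV + V²/R  →  V² + fR·V − fR·V_g = 0
With fR = 7.29×10⁻⁵ × 1250×10³ m = 91.1 m/s:
V = [−fR + √((fR)² + 4 fR V_g)]/2 = [−91.1 + √(91.1² + 4×91.1×33.6)]/2 = 26.1 m/s
Subgeostrophic (V < V_g = 33.6 m/s), as expected around a low.

26 m s⁻¹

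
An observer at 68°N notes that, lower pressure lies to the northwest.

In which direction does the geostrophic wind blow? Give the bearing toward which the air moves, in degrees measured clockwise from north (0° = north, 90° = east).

045°

The pressure-gradient force points toward the northwest (bearing 315°).
Geostrophic balance: in the Northern Hemisphere the Coriolis force deflects motion to the right, so the geostrophic wind blows 90° to the right of the pressure-gradient force (low pressure on the left).
Rotating 315° by 90° clockwise gives 045° — the wind blows toward the northeast.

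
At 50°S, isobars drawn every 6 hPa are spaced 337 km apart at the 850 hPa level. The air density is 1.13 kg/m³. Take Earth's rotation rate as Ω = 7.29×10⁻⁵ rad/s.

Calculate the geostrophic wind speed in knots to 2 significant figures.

27 knots

Coriolis parameter at 50°S:
f = 2Ω sin φ = 2 × 7.29×10⁻⁵ × sin 50° = 1.12×10⁻⁴ s⁻¹
Pressure gradient: |∂P/∂n| = 600 Pa / 337000 m = 1.78×10⁻³ Pa/m
Geostrophic balance (pressure-gradient force = Coriolis force):
V_g = (1/(fρ)) |∂P/∂n| = 1.78×10⁻³ / (1.12×10⁻⁴ × 1.13) = 14.1 m/s
Converting: 14.1 m/s × 1.944 = 27 knots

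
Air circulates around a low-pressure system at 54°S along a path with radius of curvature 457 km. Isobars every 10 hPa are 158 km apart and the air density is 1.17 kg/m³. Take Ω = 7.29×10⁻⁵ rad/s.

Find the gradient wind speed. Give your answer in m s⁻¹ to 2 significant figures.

30 m s⁻¹

Coriolis parameter at 54°S:
f = 2Ω sin φ = 2 × 7.29×10⁻⁵ × sin 54° = 1.18×10⁻⁴ s⁻¹
Pressure gradient: |∂P/∂n| = 1000 Pa / 158000 m = 6.33×10⁻³ Pa/m
Geostrophic speed: V_g = |∂P/∂n|/(fρ) = 6.33×10⁻³/(1.18×10⁻⁴ × 1.17) = 45.9 m/s
Around a low, centrifugal force acts outward with Coriolis, so pressure-gradient force balances both:
(1/ρ)|∂P/∂n| = fV + V²/R  →  V² + fR·V − fR·V_g = 0
With fR = 1.18×10⁻⁴ × 457×10³ m = 53.9 m/s:
V = [−fR + √((fR)² + 4 fR V_g)]/2 = [−53.9 + √(53.9² + 4×53.9×45.9)]/2 = 29.6 m/s
Subgeostrophic (V < V_g = 45.9 m/s), as expected around a low.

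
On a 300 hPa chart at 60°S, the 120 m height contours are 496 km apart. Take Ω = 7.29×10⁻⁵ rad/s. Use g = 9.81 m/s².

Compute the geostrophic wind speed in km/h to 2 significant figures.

Coriolis parameter at 60°S:
f = 2Ω sin φ = 2 × 7.29×10⁻⁵ × sin 60° = 1.26×10⁻⁴ s⁻¹
Height gradient: |∂Z/∂n| = 120 m / 496000 m = 2.42×10⁻⁴
On a pressure surface, geostrophic balance gives V_g = (g/f)|∂Z/∂n|:
V_g = 9.81 × 2.42×10⁻⁴ / 1.26×10⁻⁴ = 18.8 m/s
Converting: 18.8 m/s × 3.6 = 68 km/h

68 km/h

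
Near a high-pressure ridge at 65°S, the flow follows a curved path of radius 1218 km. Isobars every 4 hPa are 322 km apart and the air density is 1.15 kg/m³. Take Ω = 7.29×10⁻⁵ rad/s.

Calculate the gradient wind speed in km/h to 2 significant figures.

Coriolis parameter at 65°S:
f = 2Ω sin φ = 2 × 7.29×10⁻⁵ × sin 65° = 1.32×10⁻⁴ s⁻¹
Pressure gradient: |∂P/∂n| = 400 Pa / 322000 m = 1.24×10⁻³ Pa/m
Geostrophic speed: V_g = |∂P/∂n|/(fρ) = 1.24×10⁻³/(1.32×10⁻⁴ × 1.15) = 8.17 m/s
Around a high, pressure-gradient force acts outward with centrifugal, so Coriolis balances both:
fV = (1/ρ)|∂P/∂n| + V²/R  →  V² − fR·V + fR·V_g = 0
With fR = 1.32×10⁻⁴ × 1218×10³ m = 161 m/s:
V = [fR − √((fR)² − 4 fR V_g)]/2 = [161 − √(161² − 4×161×8.17)]/2 = 8.64 m/s
Supergeostrophic (V > V_g = 8.17 m/s), as expected around a high.
Converting: 8.64 m/s × 3.6 = 31 km/h

31 km/h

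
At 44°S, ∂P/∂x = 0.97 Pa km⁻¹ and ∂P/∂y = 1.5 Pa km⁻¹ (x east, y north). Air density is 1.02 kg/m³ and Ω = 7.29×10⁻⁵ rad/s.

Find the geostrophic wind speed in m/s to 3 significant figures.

Coriolis parameter at 44°S:
f = 2Ω sin φ = 2 × 7.29×10⁻⁵ × sin 44° = 1.01×10⁻⁴ s⁻¹
In the Southern Hemisphere f is negative: f = −1.01×10⁻⁴ s⁻¹.
Component geostrophic relations (x east, y north):
u_g = −(1/(fρ)) ∂P/∂y,  v_g = (1/(fρ)) ∂P/∂x
u_g = −(1.5×10⁻³)/(−1.01×10⁻⁴ × 1.02) = 14.5 m/s;  v_g = (0.97×10⁻³)/(−1.01×10⁻⁴ × 1.02) = −9.39 m/s
|V_g| = √(u_g² + v_g²) = 17.3 m/s

17.3 m/s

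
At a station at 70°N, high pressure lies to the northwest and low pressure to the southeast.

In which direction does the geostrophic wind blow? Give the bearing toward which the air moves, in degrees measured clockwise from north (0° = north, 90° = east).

The pressure-gradient force points toward the southeast (bearing 135°).
Geostrophic balance: in the Northern Hemisphere the Coriolis force deflects motion to the right, so the geostrophic wind blows 90° to the right of the pressure-gradient force (low pressure on the left).
Rotating 135° by 90° clockwise gives 225° — the wind blows toward the southwest.

225°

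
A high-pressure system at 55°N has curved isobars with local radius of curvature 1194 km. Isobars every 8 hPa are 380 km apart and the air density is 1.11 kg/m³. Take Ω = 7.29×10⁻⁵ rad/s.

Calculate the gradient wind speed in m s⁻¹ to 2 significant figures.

Coriolis parameter at 55°N:
f = 2Ω sin φ = 2 × 7.29×10⁻⁵ × sin 55° = 1.19×10⁻⁴ s⁻¹
Pressure gradient: |∂P/∂n| = 800 Pa / 380000 m = 2.11×10⁻³ Pa/m
Geostrophic speed: V_g = |∂P/∂n|/(fρ) = 2.11×10⁻³/(1.19×10⁻⁴ × 1.11) = 15.9 m/s
Around a high, pressure-gradient force acts outward with centrifugal, so Coriolis balances both:
fV = (1/ρ)|∂P/∂n| + V²/R  →  V² − fR·V + fR·V_g = 0
With fR = 1.19×10⁻⁴ × 1194×10³ m = 143 m/s:
V = [fR − √((fR)² − 4 fR V_g)]/2 = [143 − √(143² − 4×143×15.9)]/2 = 18.2 m/s
Supergeostrophic (V > V_g = 15.9 m/s), as expected around a high.

18 m s⁻¹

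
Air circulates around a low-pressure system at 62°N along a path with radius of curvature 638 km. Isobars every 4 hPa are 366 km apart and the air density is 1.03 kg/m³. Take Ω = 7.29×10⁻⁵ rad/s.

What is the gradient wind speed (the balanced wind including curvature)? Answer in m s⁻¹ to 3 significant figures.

Coriolis parameter at 62°N:
f = 2Ω sin φ = 2 × 7.29×10⁻⁵ × sin 62° = 1.29×10⁻⁴ s⁻¹
Pressure gradient: |∂P/∂n| = 400 Pa / 366000 m = 1.09×10⁻³ Pa/m
Geostrophic speed: V_g = |∂P/∂n|/(fρ) = 1.09×10⁻³/(1.29×10⁻⁴ × 1.03) = 8.24 m/s
Around a low, centrifugal force acts outward with Coriolis, so pressure-gradient force balances both:
(1/ρ)|∂P/∂n| = fV + V²/R  →  V² + fR·V − fR·V_g = 0
With fR = 1.29×10⁻⁴ × 638×10³ m = 82.1 m/s:
V = [−fR + √((fR)² + 4 fR V_g)]/2 = [−82.1 + √(82.1² + 4×82.1×8.24)]/2 = 7.55 m/s
Subgeostrophic (V < V_g = 8.24 m/s), as expected around a low.

7.55 m s⁻¹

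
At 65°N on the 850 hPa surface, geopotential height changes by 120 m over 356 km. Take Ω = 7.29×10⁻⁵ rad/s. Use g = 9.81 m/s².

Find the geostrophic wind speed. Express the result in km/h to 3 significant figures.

Coriolis parameter at 65°N:
f = 2Ω sin φ = 2 × 7.29×10⁻⁵ × sin 65° = 1.32×10⁻⁴ s⁻¹
Height gradient: |∂Z/∂n| = 120 m / 356000 m = 3.37×10⁻⁴
On a pressure surface, geostrophic balance gives V_g = (g/f)|∂Z/∂n|:
V_g = 9.81 × 3.37×10⁻⁴ / 1.32×10⁻⁴ = 25.0 m/s
Converting: 25.0 m/s × 3.6 = 90.1 km/h

90.1 km/h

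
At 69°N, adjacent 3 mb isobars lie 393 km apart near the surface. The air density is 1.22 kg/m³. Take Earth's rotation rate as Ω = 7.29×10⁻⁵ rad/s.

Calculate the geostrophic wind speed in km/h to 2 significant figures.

17 km/h

Coriolis parameter at 69°N:
f = 2Ω sin φ = 2 × 7.29×10⁻⁵ × sin 69° = 1.36×10⁻⁴ s⁻¹
Pressure gradient: |∂P/∂n| = 300 Pa / 393000 m = 7.63×10⁻⁴ Pa/m
Geostrophic balance (pressure-gradient force = Coriolis force):
V_g = (1/(fρ)) |∂P/∂n| = 7.63×10⁻⁴ / (1.36×10⁻⁴ × 1.22) = 4.60 m/s
Converting: 4.60 m/s × 3.6 = 17 km/h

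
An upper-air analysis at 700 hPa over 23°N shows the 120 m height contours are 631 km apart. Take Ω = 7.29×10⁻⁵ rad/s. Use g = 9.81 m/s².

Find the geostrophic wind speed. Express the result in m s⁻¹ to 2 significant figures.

Coriolis parameter at 23°N:
f = 2Ω sin φ = 2 × 7.29×10⁻⁵ × sin 23° = 5.70×10⁻⁵ s⁻¹
Height gradient: |∂Z/∂n| = 120 m / 631000 m = 1.90×10⁻⁴
On a pressure surface, geostrophic balance gives V_g = (g/f)|∂Z/∂n|:
V_g = 9.81 × 1.90×10⁻⁴ / 5.70×10⁻⁵ = 32.7 m/s

33 m s⁻¹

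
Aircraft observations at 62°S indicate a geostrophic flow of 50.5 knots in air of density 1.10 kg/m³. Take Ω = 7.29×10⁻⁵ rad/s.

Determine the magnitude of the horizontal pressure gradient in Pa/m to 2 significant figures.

3.7×10⁻³ Pa/m

Coriolis parameter at 62°S:
f = 2Ω sin φ = 2 × 7.29×10⁻⁵ × sin 62° = 1.29×10⁻⁴ s⁻¹
Wind speed in SI: 50.5 knots = 26.0 m/s
Geostrophic balance rearranged: |∂P/∂n| = f ρ V_g
|∂P/∂n| = 1.29×10⁻⁴ × 1.10 × 26.0 = 3.68×10⁻³ Pa/m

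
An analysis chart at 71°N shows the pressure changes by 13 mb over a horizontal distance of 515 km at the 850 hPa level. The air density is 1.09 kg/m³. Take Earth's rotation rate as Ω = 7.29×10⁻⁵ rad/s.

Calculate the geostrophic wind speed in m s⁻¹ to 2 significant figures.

17 m s⁻¹

Coriolis parameter at 71°N:
f = 2Ω sin φ = 2 × 7.29×10⁻⁵ × sin 71° = 1.38×10⁻⁴ s⁻¹
Pressure gradient: |∂P/∂n| = 1300 Pa / 515000 m = 2.52×10⁻³ Pa/m
Geostrophic balance (pressure-gradient force = Coriolis force):
V_g = (1/(fρ)) |∂P/∂n| = 2.52×10⁻³ / (1.38×10⁻⁴ × 1.09) = 16.8 m/s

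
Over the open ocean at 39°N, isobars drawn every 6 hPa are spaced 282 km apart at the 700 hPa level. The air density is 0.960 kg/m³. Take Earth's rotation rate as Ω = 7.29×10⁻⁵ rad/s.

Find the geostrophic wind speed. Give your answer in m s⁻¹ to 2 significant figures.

Coriolis parameter at 39°N:
f = 2Ω sin φ = 2 × 7.29×10⁻⁵ × sin 39° = 9.18×10⁻⁵ s⁻¹
Pressure gradient: |∂P/∂n| = 600 Pa / 282000 m = 2.13×10⁻³ Pa/m
Geostrophic balance (pressure-gradient force = Coriolis force):
V_g = (1/(fρ)) |∂P/∂n| = 2.13×10⁻³ / (9.18×10⁻⁵ × 0.960) = 24.2 m/s

24 m s⁻¹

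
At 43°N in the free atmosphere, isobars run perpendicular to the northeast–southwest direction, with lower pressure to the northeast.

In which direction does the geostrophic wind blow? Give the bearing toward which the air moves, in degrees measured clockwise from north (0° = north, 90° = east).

135°

The pressure-gradient force points toward the northeast (bearing 045°).
Geostrophic balance: in the Northern Hemisphere the Coriolis force deflects motion to the right, so the geostrophic wind blows 90° to the right of the pressure-gradient force (low pressure on the left).
Rotating 045° by 90° clockwise gives 135° — the wind blows toward the southeast.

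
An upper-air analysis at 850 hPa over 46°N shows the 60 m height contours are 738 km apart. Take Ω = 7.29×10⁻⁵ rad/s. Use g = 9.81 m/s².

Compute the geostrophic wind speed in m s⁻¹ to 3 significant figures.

Coriolis parameter at 46°N:
f = 2Ω sin φ = 2 × 7.29×10⁻⁵ × sin 46° = 1.05×10⁻⁴ s⁻¹
Height gradient: |∂Z/∂n| = 60 m / 738000 m = 8.13×10⁻⁵
On a pressure surface, geostrophic balance gives V_g = (g/f)|∂Z/∂n|:
V_g = 9.81 × 8.13×10⁻⁵ / 1.05×10⁻⁴ = 7.60 m/s

7.60 m s⁻¹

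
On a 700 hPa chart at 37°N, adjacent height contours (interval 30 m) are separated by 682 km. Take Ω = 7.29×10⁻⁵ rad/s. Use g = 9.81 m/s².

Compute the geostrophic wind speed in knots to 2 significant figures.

Coriolis parameter at 37°N:
f = 2Ω sin φ = 2 × 7.29×10⁻⁵ × sin 37° = 8.77×10⁻⁵ s⁻¹
Height gradient: |∂Z/∂n| = 30 m / 682000 m = 4.40×10⁻⁵
On a pressure surface, geostrophic balance gives V_g = (g/f)|∂Z/∂n|:
V_g = 9.81 × 4.40×10⁻⁵ / 8.77×10⁻⁵ = 4.92 m/s
Converting: 4.92 m/s × 1.944 = 9.6 knots

9.6 knots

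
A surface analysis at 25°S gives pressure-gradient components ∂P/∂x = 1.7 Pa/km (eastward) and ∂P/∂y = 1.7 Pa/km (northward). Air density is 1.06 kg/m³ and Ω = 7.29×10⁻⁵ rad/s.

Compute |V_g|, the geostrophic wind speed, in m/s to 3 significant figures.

Coriolis parameter at 25°S:
f = 2Ω sin φ = 2 × 7.29×10⁻⁵ × sin 25° = 6.16×10⁻⁵ s⁻¹
In the Southern Hemisphere f is negative: f = −6.16×10⁻⁵ s⁻¹.
Component geostrophic relations (x east, y north):
u_g = −(1/(fρ)) ∂P/∂y,  v_g = (1/(fρ)) ∂P/∂x
u_g = −(1.7×10⁻³)/(−6.16×10⁻⁵ × 1.06) = 26.0 m/s;  v_g = (1.7×10⁻³)/(−6.16×10⁻⁵ × 1.06) = −26.0 m/s
|V_g| = √(u_g² + v_g²) = 36.8 m/s

36.8 m/s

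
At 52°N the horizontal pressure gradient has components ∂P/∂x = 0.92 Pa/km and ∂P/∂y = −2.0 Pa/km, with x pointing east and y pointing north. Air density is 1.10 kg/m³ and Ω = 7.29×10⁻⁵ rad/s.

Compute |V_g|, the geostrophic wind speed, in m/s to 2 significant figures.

17 m/s

Coriolis parameter at 52°N:
f = 2Ω sin φ = 2 × 7.29×10⁻⁵ × sin 52° = 1.15×10⁻⁴ s⁻¹
Component geostrophic relations (x east, y north):
u_g = −(1/(fρ)) ∂P/∂y,  v_g = (1/(fρ)) ∂P/∂x
u_g = −(−2.0×10⁻³)/(1.15×10⁻⁴ × 1.10) = 15.8 m/s;  v_g = (0.92×10⁻³)/(1.15×10⁻⁴ × 1.10) = 7.28 m/s
|V_g| = √(u_g² + v_g²) = 17.4 m/s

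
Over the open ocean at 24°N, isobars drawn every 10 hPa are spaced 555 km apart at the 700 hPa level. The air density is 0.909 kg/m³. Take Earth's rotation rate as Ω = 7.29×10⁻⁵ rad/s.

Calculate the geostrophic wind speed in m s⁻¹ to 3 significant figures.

33.4 m s⁻¹

Coriolis parameter at 24°N:
f = 2Ω sin φ = 2 × 7.29×10⁻⁵ × sin 24° = 5.93×10⁻⁵ s⁻¹
Pressure gradient: |∂P/∂n| = 1000 Pa / 555000 m = 1.80×10⁻³ Pa/m
Geostrophic balance (pressure-gradient force = Coriolis force):
V_g = (1/(fρ)) |∂P/∂n| = 1.80×10⁻³ / (5.93×10⁻⁵ × 0.909) = 33.4 m/s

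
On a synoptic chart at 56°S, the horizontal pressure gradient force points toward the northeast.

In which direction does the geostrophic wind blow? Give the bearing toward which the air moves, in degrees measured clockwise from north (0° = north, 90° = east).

The pressure-gradient force points toward the northeast (bearing 045°).
Geostrophic balance: in the Southern Hemisphere the Coriolis force deflects motion to the left, so the geostrophic wind blows 90° to the left of the pressure-gradient force (low pressure on the right).
Rotating 045° by 90° counterclockwise gives 315° — the wind blows toward the northwest.

315°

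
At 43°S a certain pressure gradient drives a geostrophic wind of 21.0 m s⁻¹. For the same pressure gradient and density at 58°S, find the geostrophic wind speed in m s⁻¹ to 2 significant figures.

With the same pressure gradient and density, V_g ∝ 1/f ∝ 1/sin φ.
V₂ = V₁ · sin φ₁ / sin φ₂ = 21.0 × sin 43° / sin 58°
V₂ = 21.0 × 0.6820/0.8480 = 17 m s⁻¹

17 m s⁻¹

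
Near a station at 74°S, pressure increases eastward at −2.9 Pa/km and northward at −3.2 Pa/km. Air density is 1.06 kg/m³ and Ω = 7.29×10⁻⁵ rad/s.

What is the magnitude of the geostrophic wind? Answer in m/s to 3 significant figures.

Coriolis parameter at 74°S:
f = 2Ω sin φ = 2 × 7.29×10⁻⁵ × sin 74° = 1.40×10⁻⁴ s⁻¹
In the Southern Hemisphere f is negative: f = −1.40×10⁻⁴ s⁻¹.
Component geostrophic relations (x east, y north):
u_g = −(1/(fρ)) ∂P/∂y,  v_g = (1/(fρ)) ∂P/∂x
u_g = −(−3.2×10⁻³)/(−1.40×10⁻⁴ × 1.06) = −21.5 m/s;  v_g = (−2.9×10⁻³)/(−1.40×10⁻⁴ × 1.06) = 19.5 m/s
|V_g| = √(u_g² + v_g²) = 29.1 m/s

29.1 m/s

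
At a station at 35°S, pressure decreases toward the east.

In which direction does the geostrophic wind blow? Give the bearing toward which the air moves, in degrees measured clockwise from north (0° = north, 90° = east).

000°

The pressure-gradient force points toward the east (bearing 090°).
Geostrophic balance: in the Southern Hemisphere the Coriolis force deflects motion to the left, so the geostrophic wind blows 90° to the left of the pressure-gradient force (low pressure on the right).
Rotating 090° by 90° counterclockwise gives 000° — the wind blows toward the north.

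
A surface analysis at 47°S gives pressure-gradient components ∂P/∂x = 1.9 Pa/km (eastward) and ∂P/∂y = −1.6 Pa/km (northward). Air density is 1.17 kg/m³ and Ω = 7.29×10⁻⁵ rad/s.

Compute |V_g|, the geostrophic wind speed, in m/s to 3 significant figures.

19.9 m/s

Coriolis parameter at 47°S:
f = 2Ω sin φ = 2 × 7.29×10⁻⁵ × sin 47° = 1.07×10⁻⁴ s⁻¹
In the Southern Hemisphere f is negative: f = −1.07×10⁻⁴ s⁻¹.
Component geostrophic relations (x east, y north):
u_g = −(1/(fρ)) ∂P/∂y,  v_g = (1/(fρ)) ∂P/∂x
u_g = −(−1.6×10⁻³)/(−1.07×10⁻⁴ × 1.17) = −12.8 m/s;  v_g = (1.9×10⁻³)/(−1.07×10⁻⁴ × 1.17) = −15.2 m/s
|V_g| = √(u_g² + v_g²) = 19.9 m/s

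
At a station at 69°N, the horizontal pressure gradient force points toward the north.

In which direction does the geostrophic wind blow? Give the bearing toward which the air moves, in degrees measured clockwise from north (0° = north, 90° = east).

The pressure-gradient force points toward the north (bearing 000°).
Geostrophic balance: in the Northern Hemisphere the Coriolis force deflects motion to the right, so the geostrophic wind blows 90° to the right of the pressure-gradient force (low pressure on the left).
Rotating 000° by 90° clockwise gives 090° — the wind blows toward the east.

090°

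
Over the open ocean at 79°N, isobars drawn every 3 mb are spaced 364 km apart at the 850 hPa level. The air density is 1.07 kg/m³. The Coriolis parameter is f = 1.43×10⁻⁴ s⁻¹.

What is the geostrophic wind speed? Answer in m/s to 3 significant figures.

Pressure gradient: |∂P/∂n| = 300 Pa / 364000 m = 8.24×10⁻⁴ Pa/m
Geostrophic balance (pressure-gradient force = Coriolis force):
V_g = (1/(fρ)) |∂P/∂n| = 8.24×10⁻⁴ / (1.43×10⁻⁴ × 1.07) = 5.39 m/s

5.39 m/s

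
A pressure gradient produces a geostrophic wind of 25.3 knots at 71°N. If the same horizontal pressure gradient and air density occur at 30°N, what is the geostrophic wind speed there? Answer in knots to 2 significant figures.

48 knots

With the same pressure gradient and density, V_g ∝ 1/f ∝ 1/sin φ.
V₂ = V₁ · sin φ₁ / sin φ₂ = 25.3 × sin 71° / sin 30°
V₂ = 25.3 × 0.9455/0.5000 = 48 knots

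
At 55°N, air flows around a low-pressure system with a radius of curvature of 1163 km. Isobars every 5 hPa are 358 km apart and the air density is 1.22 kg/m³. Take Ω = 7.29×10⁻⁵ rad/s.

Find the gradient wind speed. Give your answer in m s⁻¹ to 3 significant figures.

Coriolis parameter at 55°N:
f = 2Ω sin φ = 2 × 7.29×10⁻⁵ × sin 55° = 1.19×10⁻⁴ s⁻¹
Pressure gradient: |∂P/∂n| = 500 Pa / 358000 m = 1.40×10⁻³ Pa/m
Geostrophic speed: V_g = |∂P/∂n|/(fρ) = 1.40×10⁻³/(1.19×10⁻⁴ × 1.22) = 9.59 m/s
Around a low, centrifugal force acts outward with Coriolis, so pressure-gradient force balances both:
(1/ρ)|∂P/∂n| = fV + V²/R  →  V² + fR·V − fR·V_g = 0
With fR = 1.19×10⁻⁴ × 1163×10³ m = 139 m/s:
V = [−fR + √((fR)² + 4 fR V_g)]/2 = [−139 + √(139² + 4×139×9.59)]/2 = 9 m/s
Subgeostrophic (V < V_g = 9.59 m/s), as expected around a low.

9.00 m s⁻¹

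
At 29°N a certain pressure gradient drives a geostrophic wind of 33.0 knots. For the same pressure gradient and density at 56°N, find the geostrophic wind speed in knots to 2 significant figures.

With the same pressure gradient and density, V_g ∝ 1/f ∝ 1/sin φ.
V₂ = V₁ · sin φ₁ / sin φ₂ = 33.0 × sin 29° / sin 56°
V₂ = 33.0 × 0.4848/0.8290 = 19 knots

19 knots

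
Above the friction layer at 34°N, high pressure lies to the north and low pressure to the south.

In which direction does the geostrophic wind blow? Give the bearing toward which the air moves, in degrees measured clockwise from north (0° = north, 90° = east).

270°

The pressure-gradient force points toward the south (bearing 180°).
Geostrophic balance: in the Northern Hemisphere the Coriolis force deflects motion to the right, so the geostrophic wind blows 90° to the right of the pressure-gradient force (low pressure on the left).
Rotating 180° by 90° clockwise gives 270° — the wind blows toward the west.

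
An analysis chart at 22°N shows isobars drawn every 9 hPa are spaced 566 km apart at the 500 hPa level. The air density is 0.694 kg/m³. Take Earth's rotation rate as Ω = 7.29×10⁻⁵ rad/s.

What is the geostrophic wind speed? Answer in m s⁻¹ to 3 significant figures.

Coriolis parameter at 22°N:
f = 2Ω sin φ = 2 × 7.29×10⁻⁵ × sin 22° = 5.46×10⁻⁵ s⁻¹
Pressure gradient: |∂P/∂n| = 900 Pa / 566000 m = 1.59×10⁻³ Pa/m
Geostrophic balance (pressure-gradient force = Coriolis force):
V_g = (1/(fρ)) |∂P/∂n| = 1.59×10⁻³ / (5.46×10⁻⁵ × 0.694) = 42.0 m/s

42.0 m s⁻¹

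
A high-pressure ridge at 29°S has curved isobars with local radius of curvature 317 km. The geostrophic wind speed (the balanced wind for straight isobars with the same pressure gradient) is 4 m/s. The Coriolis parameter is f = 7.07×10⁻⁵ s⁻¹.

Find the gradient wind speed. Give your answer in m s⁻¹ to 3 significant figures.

Around a high, pressure-gradient force acts outward with centrifugal, so Coriolis balances both:
fV = (1/ρ)|∂P/∂n| + V²/R  →  V² − fR·V + fR·V_g = 0
With fR = 7.07×10⁻⁵ × 317×10³ m = 22.4 m/s:
V = [fR − √((fR)² − 4 fR V_g)]/2 = [22.4 − √(22.4² − 4×22.4×4)]/2 = 5.21 m/s
Supergeostrophic (V > V_g = 4 m/s), as expected around a high.

5.21 m s⁻¹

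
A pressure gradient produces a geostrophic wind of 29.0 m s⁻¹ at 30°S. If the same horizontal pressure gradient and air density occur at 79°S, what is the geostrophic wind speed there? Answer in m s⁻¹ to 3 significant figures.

With the same pressure gradient and density, V_g ∝ 1/f ∝ 1/sin φ.
V₂ = V₁ · sin φ₁ / sin φ₂ = 29.0 × sin 30° / sin 79°
V₂ = 29.0 × 0.5000/0.9816 = 14.8 m s⁻¹

14.8 m s⁻¹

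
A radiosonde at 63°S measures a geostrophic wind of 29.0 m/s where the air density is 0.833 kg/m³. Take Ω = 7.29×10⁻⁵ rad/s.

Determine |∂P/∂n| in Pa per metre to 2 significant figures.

3.1×10⁻³ Pa/m

Coriolis parameter at 63°S:
f = 2Ω sin φ = 2 × 7.29×10⁻⁵ × sin 63° = 1.30×10⁻⁴ s⁻¹
Geostrophic balance rearranged: |∂P/∂n| = f ρ V_g
|∂P/∂n| = 1.30×10⁻⁴ × 0.833 × 29.0 = 3.14×10⁻³ Pa/m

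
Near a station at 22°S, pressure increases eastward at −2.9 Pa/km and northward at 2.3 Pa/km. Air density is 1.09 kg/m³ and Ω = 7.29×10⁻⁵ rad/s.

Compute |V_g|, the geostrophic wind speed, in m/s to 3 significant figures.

Coriolis parameter at 22°S:
f = 2Ω sin φ = 2 × 7.29×10⁻⁵ × sin 22° = 5.46×10⁻⁵ s⁻¹
In the Southern Hemisphere f is negative: f = −5.46×10⁻⁵ s⁻¹.
Component geostrophic relations (x east, y north):
u_g = −(1/(fρ)) ∂P/∂y,  v_g = (1/(fρ)) ∂P/∂x
u_g = −(2.3×10⁻³)/(−5.46×10⁻⁵ × 1.09) = 38.6 m/s;  v_g = (−2.9×10⁻³)/(−5.46×10⁻⁵ × 1.09) = 48.7 m/s
|V_g| = √(u_g² + v_g²) = 62.2 m/s

62.2 m/s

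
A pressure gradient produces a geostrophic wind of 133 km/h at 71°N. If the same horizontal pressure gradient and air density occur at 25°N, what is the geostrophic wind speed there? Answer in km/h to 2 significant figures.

300 km/h

With the same pressure gradient and density, V_g ∝ 1/f ∝ 1/sin φ.
V₂ = V₁ · sin φ₁ / sin φ₂ = 133 × sin 71° / sin 25°
V₂ = 133 × 0.9455/0.4226 = 300 km/h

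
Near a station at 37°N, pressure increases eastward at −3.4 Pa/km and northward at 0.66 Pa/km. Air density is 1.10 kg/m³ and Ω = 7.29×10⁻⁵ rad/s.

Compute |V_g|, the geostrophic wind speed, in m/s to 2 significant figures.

Coriolis parameter at 37°N:
f = 2Ω sin φ = 2 × 7.29×10⁻⁵ × sin 37° = 8.77×10⁻⁵ s⁻¹
Component geostrophic relations (x east, y north):
u_g = −(1/(fρ)) ∂P/∂y,  v_g = (1/(fρ)) ∂P/∂x
u_g = −(0.66×10⁻³)/(8.77×10⁻⁵ × 1.10) = −6.84 m/s;  v_g = (−3.4×10⁻³)/(8.77×10⁻⁵ × 1.10) = −35.2 m/s
|V_g| = √(u_g² + v_g²) = 35.9 m/s

36 m/s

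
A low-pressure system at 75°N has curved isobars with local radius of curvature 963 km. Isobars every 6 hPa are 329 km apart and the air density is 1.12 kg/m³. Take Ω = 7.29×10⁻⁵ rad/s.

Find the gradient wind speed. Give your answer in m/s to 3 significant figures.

10.7 m/s

Coriolis parameter at 75°N:
f = 2Ω sin φ = 2 × 7.29×10⁻⁵ × sin 75° = 1.41×10⁻⁴ s⁻¹
Pressure gradient: |∂P/∂n| = 600 Pa / 329000 m = 1.82×10⁻³ Pa/m
Geostrophic speed: V_g = |∂P/∂n|/(fρ) = 1.82×10⁻³/(1.41×10⁻⁴ × 1.12) = 11.6 m/s
Around a low, centrifugal force acts outward with Coriolis, so pressure-gradient force balances both:
(1/ρ)|∂P/∂n| = fV + V²/R  →  V² + fR·V − fR·V_g = 0
With fR = 1.41×10⁻⁴ × 963×10³ m = 136 m/s:
V = [−fR + √((fR)² + 4 fR V_g)]/2 = [−136 + √(136² + 4×136×11.6)]/2 = 10.7 m/s
Subgeostrophic (V < V_g = 11.6 m/s), as expected around a low.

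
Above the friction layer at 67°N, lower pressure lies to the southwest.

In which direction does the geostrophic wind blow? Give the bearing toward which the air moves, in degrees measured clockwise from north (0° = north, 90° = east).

The pressure-gradient force points toward the southwest (bearing 225°).
Geostrophic balance: in the Northern Hemisphere the Coriolis force deflects motion to the right, so the geostrophic wind blows 90° to the right of the pressure-gradient force (low pressure on the left).
Rotating 225° by 90° clockwise gives 315° — the wind blows toward the northwest.

315°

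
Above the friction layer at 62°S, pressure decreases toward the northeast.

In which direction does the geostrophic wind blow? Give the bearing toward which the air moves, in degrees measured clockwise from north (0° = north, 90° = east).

The pressure-gradient force points toward the northeast (bearing 045°).
Geostrophic balance: in the Southern Hemisphere the Coriolis force deflects motion to the left, so the geostrophic wind blows 90° to the left of the pressure-gradient force (low pressure on the right).
Rotating 045° by 90° counterclockwise gives 315° — the wind blows toward the northwest.

315°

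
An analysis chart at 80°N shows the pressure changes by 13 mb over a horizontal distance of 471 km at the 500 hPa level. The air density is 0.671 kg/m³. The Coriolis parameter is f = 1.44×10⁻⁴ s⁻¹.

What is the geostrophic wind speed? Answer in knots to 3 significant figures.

Pressure gradient: |∂P/∂n| = 1300 Pa / 471000 m = 2.76×10⁻³ Pa/m
Geostrophic balance (pressure-gradient force = Coriolis force):
V_g = (1/(fρ)) |∂P/∂n| = 2.76×10⁻³ / (1.44×10⁻⁴ × 0.671) = 28.6 m/s
Converting: 28.6 m/s × 1.944 = 55.5 knots

55.5 knots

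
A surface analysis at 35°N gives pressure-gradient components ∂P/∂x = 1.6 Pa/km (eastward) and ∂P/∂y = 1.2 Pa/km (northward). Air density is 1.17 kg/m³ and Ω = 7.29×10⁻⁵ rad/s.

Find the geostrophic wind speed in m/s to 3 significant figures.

20.4 m/s

Coriolis parameter at 35°N:
f = 2Ω sin φ = 2 × 7.29×10⁻⁵ × sin 35° = 8.36×10⁻⁵ s⁻¹
Component geostrophic relations (x east, y north):
u_g = −(1/(fρ)) ∂P/∂y,  v_g = (1/(fρ)) ∂P/∂x
u_g = −(1.2×10⁻³)/(8.36×10⁻⁵ × 1.17) = −12.3 m/s;  v_g = (1.6×10⁻³)/(8.36×10⁻⁵ × 1.17) = 16.4 m/s
|V_g| = √(u_g² + v_g²) = 20.4 m/s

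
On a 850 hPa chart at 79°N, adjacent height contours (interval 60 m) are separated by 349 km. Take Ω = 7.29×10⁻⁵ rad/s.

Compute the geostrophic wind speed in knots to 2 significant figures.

Coriolis parameter at 79°N:
f = 2Ω sin φ = 2 × 7.29×10⁻⁵ × sin 79° = 1.43×10⁻⁴ s⁻¹
Height gradient: |∂Z/∂n| = 60 m / 349000 m = 1.72×10⁻⁴
On a pressure surface, geostrophic balance gives V_g = (g/f)|∂Z/∂n|:
V_g = 9.81 × 1.72×10⁻⁴ / 1.43×10⁻⁴ = 11.8 m/s
Converting: 11.8 m/s × 1.944 = 23 knots

23 knots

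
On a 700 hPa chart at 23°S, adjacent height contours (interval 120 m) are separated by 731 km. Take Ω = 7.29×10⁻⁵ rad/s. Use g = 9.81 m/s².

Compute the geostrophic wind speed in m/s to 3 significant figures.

Coriolis parameter at 23°S:
f = 2Ω sin φ = 2 × 7.29×10⁻⁵ × sin 23° = 5.70×10⁻⁵ s⁻¹
Height gradient: |∂Z/∂n| = 120 m / 731000 m = 1.64×10⁻⁴
On a pressure surface, geostrophic balance gives V_g = (g/f)|∂Z/∂n|:
V_g = 9.81 × 1.64×10⁻⁴ / 5.70×10⁻⁵ = 28.3 m/s

28.3 m/s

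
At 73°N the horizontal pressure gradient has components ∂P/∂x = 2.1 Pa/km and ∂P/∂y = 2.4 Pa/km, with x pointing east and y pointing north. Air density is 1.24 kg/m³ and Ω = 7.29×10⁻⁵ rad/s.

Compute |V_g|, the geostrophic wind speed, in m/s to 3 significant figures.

Coriolis parameter at 73°N:
f = 2Ω sin φ = 2 × 7.29×10⁻⁵ × sin 73° = 1.39×10⁻⁴ s⁻¹
Component geostrophic relations (x east, y north):
u_g = −(1/(fρ)) ∂P/∂y,  v_g = (1/(fρ)) ∂P/∂x
u_g = −(2.4×10⁻³)/(1.39×10⁻⁴ × 1.24) = −13.9 m/s;  v_g = (2.1×10⁻³)/(1.39×10⁻⁴ × 1.24) = 12.1 m/s
|V_g| = √(u_g² + v_g²) = 18.4 m/s

18.4 m/s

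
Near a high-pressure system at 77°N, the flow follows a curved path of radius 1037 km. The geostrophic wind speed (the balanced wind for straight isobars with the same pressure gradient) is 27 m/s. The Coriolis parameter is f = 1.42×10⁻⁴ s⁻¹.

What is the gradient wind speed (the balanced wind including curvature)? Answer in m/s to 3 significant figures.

Around a high, pressure-gradient force acts outward with centrifugal, so Coriolis balances both:
fV = (1/ρ)|∂P/∂n| + V²/R  →  V² − fR·V + fR·V_g = 0
With fR = 1.42×10⁻⁴ × 1037×10³ m = 147 m/s:
V = [fR − √((fR)² − 4 fR V_g)]/2 = [147 − √(147² − 4×147×27)]/2 = 35.6 m/s
Supergeostrophic (V > V_g = 27 m/s), as expected around a high.

35.6 m/s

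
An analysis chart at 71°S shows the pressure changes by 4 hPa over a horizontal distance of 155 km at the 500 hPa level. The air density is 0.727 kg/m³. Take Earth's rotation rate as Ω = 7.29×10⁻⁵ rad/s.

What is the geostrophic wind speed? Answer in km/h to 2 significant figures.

93 km/h

Coriolis parameter at 71°S:
f = 2Ω sin φ = 2 × 7.29×10⁻⁵ × sin 71° = 1.38×10⁻⁴ s⁻¹
Pressure gradient: |∂P/∂n| = 400 Pa / 155000 m = 2.58×10⁻³ Pa/m
Geostrophic balance (pressure-gradient force = Coriolis force):
V_g = (1/(fρ)) |∂P/∂n| = 2.58×10⁻³ / (1.38×10⁻⁴ × 0.727) = 25.7 m/s
Converting: 25.7 m/s × 3.6 = 93 km/h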